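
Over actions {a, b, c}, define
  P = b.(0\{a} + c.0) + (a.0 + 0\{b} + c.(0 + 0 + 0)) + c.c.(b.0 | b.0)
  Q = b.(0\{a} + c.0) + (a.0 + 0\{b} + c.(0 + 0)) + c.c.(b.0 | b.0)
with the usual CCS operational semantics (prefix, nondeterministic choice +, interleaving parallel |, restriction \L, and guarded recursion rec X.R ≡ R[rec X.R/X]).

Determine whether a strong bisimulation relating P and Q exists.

LTS(P): 9 reachable states
  s0 = b.(0\{a} + c.0) + (a.0 + 0\{b} + c.(0 + 0 + 0)) + c.c.(b.0 | b.0) | =a=> s1, =b=> s2, =c=> s3, =c=> s4
  s1 = 0 | ∅
  s2 = 0\{a} + c.0 | =c=> s1
  s3 = 0 + 0 + 0 | ∅
  s4 = c.(b.0 | b.0) | =c=> s5
  s5 = b.0 | b.0 | =b=> s6, =b=> s7
  s6 = 0 | b.0 | =b=> s8
  s7 = b.0 | 0 | =b=> s8
  s8 = 0 | 0 | ∅
LTS(Q): 9 reachable states
  t0 = b.(0\{a} + c.0) + (a.0 + 0\{b} + c.(0 + 0)) + c.c.(b.0 | b.0) | =a=> t1, =b=> t2, =c=> t3, =c=> t4
  t1 = 0 | ∅
  t2 = 0\{a} + c.0 | =c=> t1
  t3 = 0 + 0 | ∅
  t4 = c.(b.0 | b.0) | =c=> t5
  t5 = b.0 | b.0 | =b=> t6, =b=> t7
  t6 = 0 | b.0 | =b=> t8
  t7 = b.0 | 0 | =b=> t8
  t8 = 0 | 0 | ∅
Coarsest stable partition (strong bisimilarity classes):
  B0 = {s0, t0}
  B1 = {s2, t2}
  B2 = {s1, s3, s8, t1, t3, t8}
  B3 = {s4, t4}
  B4 = {s5, t5}
  B5 = {s6, s7, t6, t7}
s0 ∈ B0, t0 ∈ B0 → same block

P ~ Q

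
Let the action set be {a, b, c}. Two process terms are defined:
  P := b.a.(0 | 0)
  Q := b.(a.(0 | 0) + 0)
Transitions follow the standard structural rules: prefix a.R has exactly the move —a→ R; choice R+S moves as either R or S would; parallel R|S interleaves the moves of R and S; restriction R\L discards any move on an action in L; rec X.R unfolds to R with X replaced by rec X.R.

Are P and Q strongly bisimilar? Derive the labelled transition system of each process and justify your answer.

LTS(P): 3 reachable states
  u0 = b.a.(0 | 0) → ··b··> u1
  u1 = a.(0 | 0) → ··a··> u2
  u2 = 0 | 0 → deadlocked
LTS(Q): 3 reachable states
  v0 = b.(a.(0 | 0) + 0) → ··b··> v1
  v1 = a.(0 | 0) + 0 → ··a··> v2
  v2 = 0 | 0 → deadlocked
Coarsest stable partition (strong bisimilarity classes):
  B0 = {u0, v0}
  B1 = {u1, v1}
  B2 = {u2, v2}
u0 ∈ B0, v0 ∈ B0 → same block

P ~ Q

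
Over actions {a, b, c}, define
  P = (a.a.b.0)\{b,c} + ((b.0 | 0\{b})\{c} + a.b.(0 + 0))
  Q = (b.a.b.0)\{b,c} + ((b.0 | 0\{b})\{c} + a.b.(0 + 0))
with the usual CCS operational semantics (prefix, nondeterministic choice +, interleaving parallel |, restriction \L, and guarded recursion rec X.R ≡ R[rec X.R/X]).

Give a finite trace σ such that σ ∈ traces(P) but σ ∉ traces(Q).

aa

P's transition system — 6 states:
  s0 = (a.a.b.0)\{b,c} + ((b.0 | 0\{b})\{c} + a.b.(0 + 0)) :: -a-> s1, -a-> s2, -b-> s3
  s1 = (a.b.0)\{b,c} :: -a-> s4
  s2 = b.(0 + 0) :: -b-> s5
  s3 = (0 | 0\{b})\{c} :: ∅
  s4 = (b.0)\{b,c} :: ∅
  s5 = 0 + 0 :: ∅
Q's transition system — 4 states:
  t0 = (b.a.b.0)\{b,c} + ((b.0 | 0\{b})\{c} + a.b.(0 + 0)) :: -a-> t1, -b-> t2
  t1 = b.(0 + 0) :: -b-> t3
  t2 = (0 | 0\{b})\{c} :: ∅
  t3 = 0 + 0 :: ∅
Executing aa from P (initial set {s0}):
  after a @ step 1: {s1, s2}
  after a @ step 2: {s4}
  ✓ P
Executing aa from Q (initial set {t0}):
  after a @ step 1: {t1}
  after a @ step 2: ∅ (Q stuck)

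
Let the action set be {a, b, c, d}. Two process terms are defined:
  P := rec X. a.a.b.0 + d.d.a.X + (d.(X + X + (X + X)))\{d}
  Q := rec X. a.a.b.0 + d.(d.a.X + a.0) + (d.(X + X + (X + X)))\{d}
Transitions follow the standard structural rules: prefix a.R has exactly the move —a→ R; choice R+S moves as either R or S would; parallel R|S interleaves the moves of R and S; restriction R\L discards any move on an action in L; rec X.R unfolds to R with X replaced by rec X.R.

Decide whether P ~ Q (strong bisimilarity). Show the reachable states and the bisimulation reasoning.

P's transition system — 6 states:
  u0 = rec X. a.a.b.0 + d.d.a.X + (d.(X + X + (X + X)))\{d} has moves --a--▸ u1, --d--▸ u2
  u1 = a.b.0 has moves --a--▸ u3
  u2 = d.a.(rec X. a.a.b.0 + d.d.a.X + (d.(X + X + (X + X)))\{d}) has moves --d--▸ u4
  u3 = b.0 has moves --b--▸ u5
  u4 = a.(rec X. a.a.b.0 + d.d.a.X + (d.(X + X + (X + X)))\{d}) has moves --a--▸ u0
  u5 = 0 has moves (no moves)
Q's transition system — 6 states:
  v0 = rec X. a.a.b.0 + d.(d.a.X + a.0) + (d.(X + X + (X + X)))\{d} has moves --a--▸ v1, --d--▸ v2
  v1 = a.b.0 has moves --a--▸ v3
  v2 = d.a.(rec X. a.a.b.0 + d.(d.a.X + a.0) + (d.(X + X + (X + X)))\{d}) + a.0 has moves --a--▸ v4, --d--▸ v5
  v3 = b.0 has moves --b--▸ v4
  v4 = 0 has moves (no moves)
  v5 = a.(rec X. a.a.b.0 + d.(d.a.X + a.0) + (d.(X + X + (X + X)))\{d}) has moves --a--▸ v0
Coarsest stable partition (strong bisimilarity classes):
  B0 = {u0}
  B1 = {u1, v1}
  B2 = {u3, v3}
  B3 = {u5, v4}
  B4 = {u2}
  B5 = {u4}
  B6 = {v0}
  B7 = {v2}
  B8 = {v5}
u0 ∈ B0, v0 ∈ B6 → different blocks

NO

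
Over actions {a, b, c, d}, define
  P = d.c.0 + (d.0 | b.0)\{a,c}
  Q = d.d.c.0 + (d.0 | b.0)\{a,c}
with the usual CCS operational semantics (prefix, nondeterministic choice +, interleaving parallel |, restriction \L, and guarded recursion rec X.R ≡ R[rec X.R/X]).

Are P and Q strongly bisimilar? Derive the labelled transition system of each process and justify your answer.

NO

LTS(P): 6 reachable states
  p0 = d.c.0 + (d.0 | b.0)\{a,c} → =b=> p1, =d=> p2, =d=> p3
  p1 = (d.0 | 0)\{a,c} → =d=> p4
  p2 = (0 | b.0)\{a,c} → =b=> p4
  p3 = c.0 → =c=> p5
  p4 = (0 | 0)\{a,c} → ·
  p5 = 0 → ·
LTS(Q): 7 reachable states
  q0 = d.d.c.0 + (d.0 | b.0)\{a,c} → =b=> q1, =d=> q2, =d=> q3
  q1 = (d.0 | 0)\{a,c} → =d=> q4
  q2 = (0 | b.0)\{a,c} → =b=> q4
  q3 = d.c.0 → =d=> q5
  q4 = (0 | 0)\{a,c} → ·
  q5 = c.0 → =c=> q6
  q6 = 0 → ·
Coarsest stable partition (strong bisimilarity classes):
  B0 = {p0}
  B1 = {p3, q5}
  B2 = {p4, p5, q4, q6}
  B3 = {p1, q1}
  B4 = {p2, q2}
  B5 = {q0}
  B6 = {q3}
p0 ∈ B0, q0 ∈ B5 → different blocks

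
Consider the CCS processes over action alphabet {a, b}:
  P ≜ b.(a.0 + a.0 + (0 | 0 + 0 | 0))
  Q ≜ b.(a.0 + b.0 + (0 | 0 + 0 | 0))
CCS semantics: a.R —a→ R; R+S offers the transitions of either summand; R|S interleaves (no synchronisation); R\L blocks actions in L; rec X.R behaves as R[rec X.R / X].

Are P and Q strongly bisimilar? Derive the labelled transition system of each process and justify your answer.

NO

LTS(P): 3 reachable states
  p0 = b.(a.0 + a.0 + (0 | 0 + 0 | 0)) ⊢ —b→ p1
  p1 = a.0 + a.0 + (0 | 0 + 0 | 0) ⊢ —a→ p2
  p2 = 0 ⊢ (no moves)
LTS(Q): 3 reachable states
  q0 = b.(a.0 + b.0 + (0 | 0 + 0 | 0)) ⊢ —b→ q1
  q1 = a.0 + b.0 + (0 | 0 + 0 | 0) ⊢ —a→ q2, —b→ q2
  q2 = 0 ⊢ (no moves)
Partition-refinement fixed point:
  B0 = {p0}
  B1 = {p1}
  B2 = {p2, q2}
  B3 = {q0}
  B4 = {q1}
p0 ∈ B0, q0 ∈ B3 → different blocks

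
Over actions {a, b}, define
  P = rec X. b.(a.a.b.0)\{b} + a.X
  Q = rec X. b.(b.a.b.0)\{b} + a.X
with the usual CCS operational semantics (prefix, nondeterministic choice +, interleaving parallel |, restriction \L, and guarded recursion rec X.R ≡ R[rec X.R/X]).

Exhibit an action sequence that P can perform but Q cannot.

ba

P's transition system — 4 states:
  m0 = rec X. b.(a.a.b.0)\{b} + a.X :: =a=> m0, =b=> m1
  m1 = (a.a.b.0)\{b} :: =a=> m2
  m2 = (a.b.0)\{b} :: =a=> m3
  m3 = (b.0)\{b} :: ·
Q's transition system — 2 states:
  n0 = rec X. b.(b.a.b.0)\{b} + a.X :: =a=> n0, =b=> n1
  n1 = (b.a.b.0)\{b} :: ·
Run σ = ⟨ba⟩ on P: start {m0}
  [1] b ⇒ {m1}
  [2] a ⇒ {m2}
  — P admits the full trace.
Run σ = ⟨ba⟩ on Q: start {n0}
  [1] b ⇒ {n1}
  [2] a ⇒ no successor for Q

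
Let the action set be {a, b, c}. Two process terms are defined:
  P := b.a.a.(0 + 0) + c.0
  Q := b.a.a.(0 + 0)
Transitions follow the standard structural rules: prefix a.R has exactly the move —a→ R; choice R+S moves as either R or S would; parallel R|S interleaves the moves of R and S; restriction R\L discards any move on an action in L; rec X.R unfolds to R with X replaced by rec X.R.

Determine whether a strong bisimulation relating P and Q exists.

NO

P's transition system — 5 states:
  s0 = b.a.a.(0 + 0) + c.0 → -b-> s1, -c-> s2
  s1 = a.a.(0 + 0) → -a-> s3
  s2 = 0 → stopped
  s3 = a.(0 + 0) → -a-> s4
  s4 = 0 + 0 → stopped
Q's transition system — 4 states:
  t0 = b.a.a.(0 + 0) → -b-> t1
  t1 = a.a.(0 + 0) → -a-> t2
  t2 = a.(0 + 0) → -a-> t3
  t3 = 0 + 0 → stopped
Partition-refinement fixed point:
  B0 = {s0}
  B1 = {s1, t1}
  B2 = {s3, t2}
  B3 = {s2, s4, t3}
  B4 = {t0}
s0 ∈ B0, t0 ∈ B4 → different blocks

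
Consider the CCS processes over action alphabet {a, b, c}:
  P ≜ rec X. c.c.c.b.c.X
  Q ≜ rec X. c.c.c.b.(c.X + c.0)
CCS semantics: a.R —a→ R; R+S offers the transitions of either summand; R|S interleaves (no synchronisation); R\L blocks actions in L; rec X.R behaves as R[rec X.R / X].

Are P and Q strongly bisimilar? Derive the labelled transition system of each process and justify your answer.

P's transition system — 5 states:
  p0 = rec X. c.c.c.b.c.X ⊢ ··c··> p1
  p1 = c.c.b.c.(rec X. c.c.c.b.c.X) ⊢ ··c··> p2
  p2 = c.b.c.(rec X. c.c.c.b.c.X) ⊢ ··c··> p3
  p3 = b.c.(rec X. c.c.c.b.c.X) ⊢ ··b··> p4
  p4 = c.(rec X. c.c.c.b.c.X) ⊢ ··c··> p0
Q's transition system — 6 states:
  q0 = rec X. c.c.c.b.(c.X + c.0) ⊢ ··c··> q1
  q1 = c.c.b.(c.(rec X. c.c.c.b.(c.X + c.0)) + c.0) ⊢ ··c··> q2
  q2 = c.b.(c.(rec X. c.c.c.b.(c.X + c.0)) + c.0) ⊢ ··c··> q3
  q3 = b.(c.(rec X. c.c.c.b.(c.X + c.0)) + c.0) ⊢ ··b··> q4
  q4 = c.(rec X. c.c.c.b.(c.X + c.0)) + c.0 ⊢ ··c··> q0, ··c··> q5
  q5 = 0 ⊢ (no moves)
Coarsest stable partition (strong bisimilarity classes):
  B0 = {p0}
  B1 = {p1}
  B2 = {p2}
  B3 = {p3}
  B4 = {p4}
  B5 = {q0}
  B6 = {q1}
  B7 = {q2}
  B8 = {q3}
  B9 = {q4}
  B10 = {q5}
p0 ∈ B0, q0 ∈ B5 → different blocks

NO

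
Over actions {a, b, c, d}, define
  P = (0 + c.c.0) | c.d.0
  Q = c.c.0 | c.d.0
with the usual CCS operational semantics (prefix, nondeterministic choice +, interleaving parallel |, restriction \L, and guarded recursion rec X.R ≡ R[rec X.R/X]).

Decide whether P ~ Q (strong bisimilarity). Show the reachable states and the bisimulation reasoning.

P's transition system — 9 states:
  u0 = (0 + c.c.0) | c.d.0 has moves --c--▸ u1, --c--▸ u2
  u1 = (0 + c.c.0) | d.0 has moves --c--▸ u3, --d--▸ u4
  u2 = c.0 | c.d.0 has moves --c--▸ u3, --c--▸ u5
  u3 = c.0 | d.0 has moves --c--▸ u6, --d--▸ u7
  u4 = (0 + c.c.0) | 0 has moves --c--▸ u7
  u5 = 0 | c.d.0 has moves --c--▸ u6
  u6 = 0 | d.0 has moves --d--▸ u8
  u7 = c.0 | 0 has moves --c--▸ u8
  u8 = 0 | 0 has moves ·
Q's transition system — 9 states:
  v0 = c.c.0 | c.d.0 has moves --c--▸ v1, --c--▸ v2
  v1 = c.0 | c.d.0 has moves --c--▸ v3, --c--▸ v4
  v2 = c.c.0 | d.0 has moves --c--▸ v4, --d--▸ v5
  v3 = 0 | c.d.0 has moves --c--▸ v6
  v4 = c.0 | d.0 has moves --c--▸ v6, --d--▸ v7
  v5 = c.c.0 | 0 has moves --c--▸ v7
  v6 = 0 | d.0 has moves --d--▸ v8
  v7 = c.0 | 0 has moves --c--▸ v8
  v8 = 0 | 0 has moves ·
Bisimilarity quotient blocks:
  B0 = {u0, v0}
  B1 = {u1, v2}
  B2 = {u3, v4}
  B3 = {u7, v7}
  B4 = {u8, v8}
  B5 = {u6, v6}
  B6 = {u4, v5}
  B7 = {u2, v1}
  B8 = {u5, v3}
u0 ∈ B0, v0 ∈ B0 → same block

bisimilar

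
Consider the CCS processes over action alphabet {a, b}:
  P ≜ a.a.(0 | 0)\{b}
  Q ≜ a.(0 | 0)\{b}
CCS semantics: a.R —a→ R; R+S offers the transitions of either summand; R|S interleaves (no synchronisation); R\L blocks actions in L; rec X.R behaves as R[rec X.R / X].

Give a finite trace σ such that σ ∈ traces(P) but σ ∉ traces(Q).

Reachable graph of P (3 states):
  s0 = a.a.(0 | 0)\{b} ⊢ ··a··> s1
  s1 = a.(0 | 0)\{b} ⊢ ··a··> s2
  s2 = (0 | 0)\{b} ⊢ (no moves)
Reachable graph of Q (2 states):
  t0 = a.(0 | 0)\{b} ⊢ ··a··> t1
  t1 = (0 | 0)\{b} ⊢ (no moves)
Executing aa from P (initial set {s0}):
  step 1 (a): {s1}
  step 2 (a): {s2}
  ✓ P
Executing aa from Q (initial set {t0}):
  step 1 (a): {t1}
  step 2 (a): ∅ (Q stuck)

aa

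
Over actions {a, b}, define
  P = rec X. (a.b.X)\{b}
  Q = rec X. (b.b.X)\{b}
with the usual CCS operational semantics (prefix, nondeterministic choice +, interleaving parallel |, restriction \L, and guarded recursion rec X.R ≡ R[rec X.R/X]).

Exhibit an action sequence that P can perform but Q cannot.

LTS(P): 2 reachable states
  s0 = rec X. (a.b.X)\{b} ⊢ —a→ s1
  s1 = (b.(rec X. (a.b.X)\{b}))\{b} ⊢ stopped
LTS(Q): 1 reachable states
  t0 = rec X. (b.b.X)\{b} ⊢ stopped
Trace ⟨a⟩ through P, begin at {s0}:
  [1] a ⇒ {s1}
  P completes σ.
Trace ⟨a⟩ through Q, begin at {t0}:
  [1] a ⇒ no successor for Q

a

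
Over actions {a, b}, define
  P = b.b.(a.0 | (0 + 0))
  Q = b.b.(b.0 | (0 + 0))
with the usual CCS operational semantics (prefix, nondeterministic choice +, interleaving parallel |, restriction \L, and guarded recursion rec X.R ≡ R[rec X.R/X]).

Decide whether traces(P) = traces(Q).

Reachable graph of P (4 states):
  s0 = b.b.(a.0 | (0 + 0)) :: --b--▸ s1
  s1 = b.(a.0 | (0 + 0)) :: --b--▸ s2
  s2 = a.0 | (0 + 0) :: --a--▸ s3
  s3 = 0 | (0 + 0) :: stopped
Reachable graph of Q (4 states):
  t0 = b.b.(b.0 | (0 + 0)) :: --b--▸ t1
  t1 = b.(b.0 | (0 + 0)) :: --b--▸ t2
  t2 = b.0 | (0 + 0) :: --b--▸ t3
  t3 = 0 | (0 + 0) :: stopped
Executing bba from P (initial set {s0}):
  [1] b ⇒ {s1}
  [2] b ⇒ {s2}
  [3] a ⇒ {s3}
  — P admits the full trace.
Executing bba from Q (initial set {t0}):
  [1] b ⇒ {t1}
  [2] b ⇒ {t2}
  [3] a ⇒ no successor for Q

NO — witness ⟨bba⟩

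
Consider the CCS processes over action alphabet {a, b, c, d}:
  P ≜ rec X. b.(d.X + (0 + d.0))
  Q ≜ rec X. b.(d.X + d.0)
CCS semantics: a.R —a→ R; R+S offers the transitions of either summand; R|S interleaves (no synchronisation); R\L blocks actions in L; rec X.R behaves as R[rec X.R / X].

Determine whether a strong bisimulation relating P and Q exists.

YES

LTS(P): 3 reachable states
  u0 = rec X. b.(d.X + (0 + d.0)) → --b--▸ u1
  u1 = d.(rec X. b.(d.X + (0 + d.0))) + (0 + d.0) → --d--▸ u0, --d--▸ u2
  u2 = 0 → stopped
LTS(Q): 3 reachable states
  v0 = rec X. b.(d.X + d.0) → --b--▸ v1
  v1 = d.(rec X. b.(d.X + d.0)) + d.0 → --d--▸ v0, --d--▸ v2
  v2 = 0 → stopped
Bisimilarity quotient blocks:
  B0 = {u0, v0}
  B1 = {u1, v1}
  B2 = {u2, v2}
u0 ∈ B0, v0 ∈ B0 → same block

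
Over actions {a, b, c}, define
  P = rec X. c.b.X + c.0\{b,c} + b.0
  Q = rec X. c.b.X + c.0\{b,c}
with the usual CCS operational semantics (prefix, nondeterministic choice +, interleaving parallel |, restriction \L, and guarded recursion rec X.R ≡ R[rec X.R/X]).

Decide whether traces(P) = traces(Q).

NO — witness ⟨b⟩

Reachable graph of P (4 states):
  s0 = rec X. c.b.X + c.0\{b,c} + b.0 :: ··b··> s1, ··c··> s2, ··c··> s3
  s1 = 0 :: ∅
  s2 = 0\{b,c} :: ∅
  s3 = b.(rec X. c.b.X + c.0\{b,c} + b.0) :: ··b··> s0
Reachable graph of Q (3 states):
  t0 = rec X. c.b.X + c.0\{b,c} :: ··c··> t1, ··c··> t2
  t1 = 0\{b,c} :: ∅
  t2 = b.(rec X. c.b.X + c.0\{b,c}) :: ··b··> t0
Run σ = ⟨b⟩ on P: start {s0}
  after b @ step 1: {s1}
  ✓ P
Run σ = ⟨b⟩ on Q: start {t0}
  after b @ step 1: no successor for Q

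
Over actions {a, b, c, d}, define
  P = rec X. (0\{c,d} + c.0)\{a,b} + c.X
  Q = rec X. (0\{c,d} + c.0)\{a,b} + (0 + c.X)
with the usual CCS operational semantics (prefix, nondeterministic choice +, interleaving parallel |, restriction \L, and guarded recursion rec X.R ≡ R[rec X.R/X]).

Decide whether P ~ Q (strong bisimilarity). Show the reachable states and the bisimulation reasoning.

bisimilar

P's transition system — 2 states:
  s0 = rec X. (0\{c,d} + c.0)\{a,b} + c.X has moves —c→ s0, —c→ s1
  s1 = 0\{a,b} has moves stopped
Q's transition system — 2 states:
  t0 = rec X. (0\{c,d} + c.0)\{a,b} + (0 + c.X) has moves —c→ t0, —c→ t1
  t1 = 0\{a,b} has moves stopped
Bisimilarity quotient blocks:
  B0 = {s0, t0}
  B1 = {s1, t1}
s0 ∈ B0, t0 ∈ B0 → same block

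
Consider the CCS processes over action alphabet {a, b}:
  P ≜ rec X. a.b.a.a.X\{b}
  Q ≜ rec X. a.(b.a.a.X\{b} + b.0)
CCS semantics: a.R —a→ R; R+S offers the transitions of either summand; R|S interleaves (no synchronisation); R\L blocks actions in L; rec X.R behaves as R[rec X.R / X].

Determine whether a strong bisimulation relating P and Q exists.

Reachable graph of P (6 states):
  p0 = rec X. a.b.a.a.X\{b} → —a→ p1
  p1 = b.a.a.(rec X. a.b.a.a.X\{b})\{b} → —b→ p2
  p2 = a.a.(rec X. a.b.a.a.X\{b})\{b} → —a→ p3
  p3 = a.(rec X. a.b.a.a.X\{b})\{b} → —a→ p4
  p4 = (rec X. a.b.a.a.X\{b})\{b} → —a→ p5
  p5 = (b.a.a.(rec X. a.b.a.a.X\{b})\{b})\{b} → ∅
Reachable graph of Q (7 states):
  q0 = rec X. a.(b.a.a.X\{b} + b.0) → —a→ q1
  q1 = b.a.a.(rec X. a.(b.a.a.X\{b} + b.0))\{b} + b.0 → —b→ q2, —b→ q3
  q2 = 0 → ∅
  q3 = a.a.(rec X. a.(b.a.a.X\{b} + b.0))\{b} → —a→ q4
  q4 = a.(rec X. a.(b.a.a.X\{b} + b.0))\{b} → —a→ q5
  q5 = (rec X. a.(b.a.a.X\{b} + b.0))\{b} → —a→ q6
  q6 = (b.a.a.(rec X. a.(b.a.a.X\{b} + b.0))\{b} + b.0)\{b} → ∅
Bisimilarity quotient blocks:
  B0 = {p0}
  B1 = {p1}
  B2 = {p2, q3}
  B3 = {p3, q4}
  B4 = {p4, q5}
  B5 = {p5, q2, q6}
  B6 = {q0}
  B7 = {q1}
p0 ∈ B0, q0 ∈ B6 → different blocks

not bisimilar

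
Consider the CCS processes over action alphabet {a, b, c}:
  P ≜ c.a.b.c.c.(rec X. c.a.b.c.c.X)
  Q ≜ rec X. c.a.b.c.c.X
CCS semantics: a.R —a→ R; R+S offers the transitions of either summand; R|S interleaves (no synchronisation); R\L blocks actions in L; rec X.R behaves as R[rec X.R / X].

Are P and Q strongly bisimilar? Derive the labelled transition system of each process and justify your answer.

bisimilar

Reachable graph of P (6 states):
  u0 = c.a.b.c.c.(rec X. c.a.b.c.c.X) has moves —c→ u1
  u1 = a.b.c.c.(rec X. c.a.b.c.c.X) has moves —a→ u2
  u2 = b.c.c.(rec X. c.a.b.c.c.X) has moves —b→ u3
  u3 = c.c.(rec X. c.a.b.c.c.X) has moves —c→ u4
  u4 = c.(rec X. c.a.b.c.c.X) has moves —c→ u5
  u5 = rec X. c.a.b.c.c.X has moves —c→ u1
Reachable graph of Q (5 states):
  v0 = rec X. c.a.b.c.c.X has moves —c→ v1
  v1 = a.b.c.c.(rec X. c.a.b.c.c.X) has moves —a→ v2
  v2 = b.c.c.(rec X. c.a.b.c.c.X) has moves —b→ v3
  v3 = c.c.(rec X. c.a.b.c.c.X) has moves —c→ v4
  v4 = c.(rec X. c.a.b.c.c.X) has moves —c→ v0
Partition-refinement fixed point:
  B0 = {u0, u5, v0}
  B1 = {u1, v1}
  B2 = {u2, v2}
  B3 = {u3, v3}
  B4 = {u4, v4}
u0 ∈ B0, v0 ∈ B0 → same block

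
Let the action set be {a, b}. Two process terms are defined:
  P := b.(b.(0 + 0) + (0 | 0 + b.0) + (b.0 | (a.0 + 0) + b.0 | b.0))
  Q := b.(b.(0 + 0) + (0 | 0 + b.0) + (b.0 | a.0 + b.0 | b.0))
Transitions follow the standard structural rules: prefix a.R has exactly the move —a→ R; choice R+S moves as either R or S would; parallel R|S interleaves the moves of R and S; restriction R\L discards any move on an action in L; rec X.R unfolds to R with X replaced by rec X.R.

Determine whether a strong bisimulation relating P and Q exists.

YES

Reachable graph of P (8 states):
  p0 = b.(b.(0 + 0) + (0 | 0 + b.0) + (b.0 | (a.0 + 0) + b.0 | b.0)) has moves --b--▸ p1
  p1 = b.(0 + 0) + (0 | 0 + b.0) + (b.0 | (a.0 + 0) + b.0 | b.0) has moves --a--▸ p2, --b--▸ p2, --b--▸ p3, --b--▸ p4, --b--▸ p5, --b--▸ p6
  p2 = b.0 | 0 has moves --b--▸ p7
  p3 = 0 has moves stopped
  p4 = 0 + 0 has moves stopped
  p5 = 0 | (a.0 + 0) has moves --a--▸ p7
  p6 = 0 | b.0 has moves --b--▸ p7
  p7 = 0 | 0 has moves stopped
Reachable graph of Q (8 states):
  q0 = b.(b.(0 + 0) + (0 | 0 + b.0) + (b.0 | a.0 + b.0 | b.0)) has moves --b--▸ q1
  q1 = b.(0 + 0) + (0 | 0 + b.0) + (b.0 | a.0 + b.0 | b.0) has moves --a--▸ q2, --b--▸ q2, --b--▸ q3, --b--▸ q4, --b--▸ q5, --b--▸ q6
  q2 = b.0 | 0 has moves --b--▸ q7
  q3 = 0 has moves stopped
  q4 = 0 + 0 has moves stopped
  q5 = 0 | a.0 has moves --a--▸ q7
  q6 = 0 | b.0 has moves --b--▸ q7
  q7 = 0 | 0 has moves stopped
Bisimilarity quotient blocks:
  B0 = {p0, q0}
  B1 = {p1, q1}
  B2 = {p2, p6, q2, q6}
  B3 = {p3, p4, p7, q3, q4, q7}
  B4 = {p5, q5}
p0 ∈ B0, q0 ∈ B0 → same block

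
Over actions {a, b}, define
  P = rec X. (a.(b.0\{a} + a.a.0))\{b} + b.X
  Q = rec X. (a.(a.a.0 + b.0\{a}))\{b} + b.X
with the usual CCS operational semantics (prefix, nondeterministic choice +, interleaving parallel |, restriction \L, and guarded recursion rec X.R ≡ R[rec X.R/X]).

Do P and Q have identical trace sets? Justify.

Reachable graph of P (4 states):
  s0 = rec X. (a.(b.0\{a} + a.a.0))\{b} + b.X | =a=> s1, =b=> s0
  s1 = (b.0\{a} + a.a.0)\{b} | =a=> s2
  s2 = (a.0)\{b} | =a=> s3
  s3 = 0\{b} | ·
Reachable graph of Q (4 states):
  t0 = rec X. (a.(a.a.0 + b.0\{a}))\{b} + b.X | =a=> t1, =b=> t0
  t1 = (a.a.0 + b.0\{a})\{b} | =a=> t2
  t2 = (a.0)\{b} | =a=> t3
  t3 = 0\{b} | ·
Bisimilarity quotient blocks:
  B0 = {s0, t0}
  B1 = {s1, t1}
  B2 = {s2, t2}
  B3 = {s3, t3}
s0 ∈ B0, t0 ∈ B0 → same block
Bisimilar ⇒ trace-equivalent.

traces(P) = traces(Q)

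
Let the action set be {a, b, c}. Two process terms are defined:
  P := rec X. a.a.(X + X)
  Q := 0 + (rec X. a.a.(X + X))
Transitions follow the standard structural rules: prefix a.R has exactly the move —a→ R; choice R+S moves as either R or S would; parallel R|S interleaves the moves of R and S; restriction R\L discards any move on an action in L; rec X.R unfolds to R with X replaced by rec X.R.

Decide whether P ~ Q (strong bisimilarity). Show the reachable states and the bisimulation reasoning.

Reachable graph of P (3 states):
  u0 = rec X. a.a.(X + X) has moves -a-> u1
  u1 = a.((rec X. a.a.(X + X)) + (rec X. a.a.(X + X))) has moves -a-> u2
  u2 = (rec X. a.a.(X + X)) + (rec X. a.a.(X + X)) has moves -a-> u1
Reachable graph of Q (3 states):
  v0 = 0 + (rec X. a.a.(X + X)) has moves -a-> v1
  v1 = a.((rec X. a.a.(X + X)) + (rec X. a.a.(X + X))) has moves -a-> v2
  v2 = (rec X. a.a.(X + X)) + (rec X. a.a.(X + X)) has moves -a-> v1
Partition-refinement fixed point:
  B0 = {u0, u1, u2, v0, v1, v2}
u0 ∈ B0, v0 ∈ B0 → same block

YES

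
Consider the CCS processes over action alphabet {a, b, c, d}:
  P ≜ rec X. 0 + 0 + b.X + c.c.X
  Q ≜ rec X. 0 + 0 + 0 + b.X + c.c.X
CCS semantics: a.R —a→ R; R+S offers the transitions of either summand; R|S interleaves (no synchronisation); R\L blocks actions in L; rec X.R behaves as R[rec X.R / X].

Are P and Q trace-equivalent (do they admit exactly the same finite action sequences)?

Reachable graph of P (2 states):
  s0 = rec X. 0 + 0 + b.X + c.c.X | -b-> s0, -c-> s1
  s1 = c.(rec X. 0 + 0 + b.X + c.c.X) | -c-> s0
Reachable graph of Q (2 states):
  t0 = rec X. 0 + 0 + 0 + b.X + c.c.X | -b-> t0, -c-> t1
  t1 = c.(rec X. 0 + 0 + 0 + b.X + c.c.X) | -c-> t0
Bisimilarity quotient blocks:
  B0 = {s0, t0}
  B1 = {s1, t1}
s0 ∈ B0, t0 ∈ B0 → same block
Bisimilar ⇒ trace-equivalent.

trace-equivalent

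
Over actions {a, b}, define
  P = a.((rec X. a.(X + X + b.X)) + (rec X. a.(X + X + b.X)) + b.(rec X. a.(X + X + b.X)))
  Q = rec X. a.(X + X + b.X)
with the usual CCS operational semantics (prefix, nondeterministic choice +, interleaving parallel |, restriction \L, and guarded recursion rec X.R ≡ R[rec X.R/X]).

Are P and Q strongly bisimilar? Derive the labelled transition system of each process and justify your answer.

LTS(P): 3 reachable states
  p0 = a.((rec X. a.(X + X + b.X)) + (rec X. a.(X + X + b.X)) + b.(rec X. a.(X + X + b.X))) | -a-> p1
  p1 = (rec X. a.(X + X + b.X)) + (rec X. a.(X + X + b.X)) + b.(rec X. a.(X + X + b.X)) | -a-> p1, -b-> p2
  p2 = rec X. a.(X + X + b.X) | -a-> p1
LTS(Q): 2 reachable states
  q0 = rec X. a.(X + X + b.X) | -a-> q1
  q1 = (rec X. a.(X + X + b.X)) + (rec X. a.(X + X + b.X)) + b.(rec X. a.(X + X + b.X)) | -a-> q1, -b-> q0
Coarsest stable partition (strong bisimilarity classes):
  B0 = {p0, p2, q0}
  B1 = {p1, q1}
p0 ∈ B0, q0 ∈ B0 → same block

bisimilar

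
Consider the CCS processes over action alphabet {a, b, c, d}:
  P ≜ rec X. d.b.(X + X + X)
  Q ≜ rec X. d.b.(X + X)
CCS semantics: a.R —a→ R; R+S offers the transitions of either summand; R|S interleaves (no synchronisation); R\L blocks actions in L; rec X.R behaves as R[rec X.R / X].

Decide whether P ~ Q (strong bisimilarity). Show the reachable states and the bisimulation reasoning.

P's transition system — 3 states:
  p0 = rec X. d.b.(X + X + X) ⊢ ··d··> p1
  p1 = b.((rec X. d.b.(X + X + X)) + (rec X. d.b.(X + X + X)) + (rec X. d.b.(X + X + X))) ⊢ ··b··> p2
  p2 = (rec X. d.b.(X + X + X)) + (rec X. d.b.(X + X + X)) + (rec X. d.b.(X + X + X)) ⊢ ··d··> p1
Q's transition system — 3 states:
  q0 = rec X. d.b.(X + X) ⊢ ··d··> q1
  q1 = b.((rec X. d.b.(X + X)) + (rec X. d.b.(X + X))) ⊢ ··b··> q2
  q2 = (rec X. d.b.(X + X)) + (rec X. d.b.(X + X)) ⊢ ··d··> q1
Bisimilarity quotient blocks:
  B0 = {p0, p2, q0, q2}
  B1 = {p1, q1}
p0 ∈ B0, q0 ∈ B0 → same block

YES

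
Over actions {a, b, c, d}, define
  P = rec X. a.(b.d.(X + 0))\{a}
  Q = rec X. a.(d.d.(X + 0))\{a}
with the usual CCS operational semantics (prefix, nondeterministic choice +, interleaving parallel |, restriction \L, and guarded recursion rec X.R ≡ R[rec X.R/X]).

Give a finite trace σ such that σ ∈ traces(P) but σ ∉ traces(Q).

ab

P's transition system — 4 states:
  s0 = rec X. a.(b.d.(X + 0))\{a} has moves =a=> s1
  s1 = (b.d.((rec X. a.(b.d.(X + 0))\{a}) + 0))\{a} has moves =b=> s2
  s2 = (d.((rec X. a.(b.d.(X + 0))\{a}) + 0))\{a} has moves =d=> s3
  s3 = ((rec X. a.(b.d.(X + 0))\{a}) + 0)\{a} has moves deadlocked
Q's transition system — 4 states:
  t0 = rec X. a.(d.d.(X + 0))\{a} has moves =a=> t1
  t1 = (d.d.((rec X. a.(d.d.(X + 0))\{a}) + 0))\{a} has moves =d=> t2
  t2 = (d.((rec X. a.(d.d.(X + 0))\{a}) + 0))\{a} has moves =d=> t3
  t3 = ((rec X. a.(d.d.(X + 0))\{a}) + 0)\{a} has moves deadlocked
Executing ab from P (initial set {s0}):
  step 1 (a): {s1}
  step 2 (b): {s2}
  — P admits the full trace.
Executing ab from Q (initial set {t0}):
  step 1 (a): {t1}
  step 2 (b): ∅  — Q cannot continue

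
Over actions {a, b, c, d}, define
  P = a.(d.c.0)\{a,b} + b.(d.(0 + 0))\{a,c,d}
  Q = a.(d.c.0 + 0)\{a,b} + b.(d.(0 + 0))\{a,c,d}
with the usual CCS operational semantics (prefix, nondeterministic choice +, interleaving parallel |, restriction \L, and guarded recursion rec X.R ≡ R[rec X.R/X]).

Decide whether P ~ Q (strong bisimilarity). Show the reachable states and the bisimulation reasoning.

YES

Reachable graph of P (5 states):
  m0 = a.(d.c.0)\{a,b} + b.(d.(0 + 0))\{a,c,d} | —a→ m1, —b→ m2
  m1 = (d.c.0)\{a,b} | —d→ m3
  m2 = (d.(0 + 0))\{a,c,d} | deadlocked
  m3 = (c.0)\{a,b} | —c→ m4
  m4 = 0\{a,b} | deadlocked
Reachable graph of Q (5 states):
  n0 = a.(d.c.0 + 0)\{a,b} + b.(d.(0 + 0))\{a,c,d} | —a→ n1, —b→ n2
  n1 = (d.c.0 + 0)\{a,b} | —d→ n3
  n2 = (d.(0 + 0))\{a,c,d} | deadlocked
  n3 = (c.0)\{a,b} | —c→ n4
  n4 = 0\{a,b} | deadlocked
Coarsest stable partition (strong bisimilarity classes):
  B0 = {m0, n0}
  B1 = {m2, m4, n2, n4}
  B2 = {m1, n1}
  B3 = {m3, n3}
m0 ∈ B0, n0 ∈ B0 → same block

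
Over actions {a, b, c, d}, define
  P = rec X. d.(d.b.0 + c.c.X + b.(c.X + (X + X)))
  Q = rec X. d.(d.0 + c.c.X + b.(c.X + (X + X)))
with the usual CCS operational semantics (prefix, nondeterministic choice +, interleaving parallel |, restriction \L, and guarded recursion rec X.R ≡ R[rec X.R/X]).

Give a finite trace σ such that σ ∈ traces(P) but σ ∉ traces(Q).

LTS(P): 6 reachable states
  u0 = rec X. d.(d.b.0 + c.c.X + b.(c.X + (X + X))) → =d=> u1
  u1 = d.b.0 + c.c.(rec X. d.(d.b.0 + c.c.X + b.(c.X + (X + X)))) + b.(c.(rec X. d.(d.b.0 + c.c.X + b.(c.X + (X + X)))) + ((rec X. d.(d.b.0 + c.c.X + b.(c.X + (X + X)))) + (rec X. d.(d.b.0 + c.c.X + b.(c.X + (X + X)))))) → =b=> u2, =c=> u3, =d=> u4
  u2 = c.(rec X. d.(d.b.0 + c.c.X + b.(c.X + (X + X)))) + ((rec X. d.(d.b.0 + c.c.X + b.(c.X + (X + X)))) + (rec X. d.(d.b.0 + c.c.X + b.(c.X + (X + X))))) → =c=> u0, =d=> u1
  u3 = c.(rec X. d.(d.b.0 + c.c.X + b.(c.X + (X + X)))) → =c=> u0
  u4 = b.0 → =b=> u5
  u5 = 0 → (no moves)
LTS(Q): 5 reachable states
  v0 = rec X. d.(d.0 + c.c.X + b.(c.X + (X + X))) → =d=> v1
  v1 = d.0 + c.c.(rec X. d.(d.0 + c.c.X + b.(c.X + (X + X)))) + b.(c.(rec X. d.(d.0 + c.c.X + b.(c.X + (X + X)))) + ((rec X. d.(d.0 + c.c.X + b.(c.X + (X + X)))) + (rec X. d.(d.0 + c.c.X + b.(c.X + (X + X)))))) → =b=> v2, =c=> v3, =d=> v4
  v2 = c.(rec X. d.(d.0 + c.c.X + b.(c.X + (X + X)))) + ((rec X. d.(d.0 + c.c.X + b.(c.X + (X + X)))) + (rec X. d.(d.0 + c.c.X + b.(c.X + (X + X))))) → =c=> v0, =d=> v1
  v3 = c.(rec X. d.(d.0 + c.c.X + b.(c.X + (X + X)))) → =c=> v0
  v4 = 0 → (no moves)
Run σ = ⟨ddb⟩ on P: start {u0}
  [1] d ⇒ {u1}
  [2] d ⇒ {u4}
  [3] b ⇒ {u5}
  — P admits the full trace.
Run σ = ⟨ddb⟩ on Q: start {v0}
  [1] d ⇒ {v1}
  [2] d ⇒ {v4}
  [3] b ⇒ ∅  — Q cannot continue

ddb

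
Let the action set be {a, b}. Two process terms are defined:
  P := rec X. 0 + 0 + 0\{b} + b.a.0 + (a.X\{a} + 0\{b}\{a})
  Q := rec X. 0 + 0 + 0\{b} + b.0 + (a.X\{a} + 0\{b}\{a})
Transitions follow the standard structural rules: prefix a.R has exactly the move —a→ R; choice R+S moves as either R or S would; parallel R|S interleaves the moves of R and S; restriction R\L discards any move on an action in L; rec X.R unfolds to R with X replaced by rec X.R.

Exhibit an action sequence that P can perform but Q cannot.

P's transition system — 5 states:
  m0 = rec X. 0 + 0 + 0\{b} + b.a.0 + (a.X\{a} + 0\{b}\{a}) | ··a··> m1, ··b··> m2
  m1 = (rec X. 0 + 0 + 0\{b} + b.a.0 + (a.X\{a} + 0\{b}\{a}))\{a} | ··b··> m3
  m2 = a.0 | ··a··> m4
  m3 = (a.0)\{a} | ·
  m4 = 0 | ·
Q's transition system — 4 states:
  n0 = rec X. 0 + 0 + 0\{b} + b.0 + (a.X\{a} + 0\{b}\{a}) | ··a··> n1, ··b··> n2
  n1 = (rec X. 0 + 0 + 0\{b} + b.0 + (a.X\{a} + 0\{b}\{a}))\{a} | ··b··> n3
  n2 = 0 | ·
  n3 = 0\{a} | ·
Executing ba from P (initial set {m0}):
  [1] b ⇒ {m2}
  [2] a ⇒ {m4}
  ✓ P
Executing ba from Q (initial set {n0}):
  [1] b ⇒ {n2}
  [2] a ⇒ ∅  — Q cannot continue

ba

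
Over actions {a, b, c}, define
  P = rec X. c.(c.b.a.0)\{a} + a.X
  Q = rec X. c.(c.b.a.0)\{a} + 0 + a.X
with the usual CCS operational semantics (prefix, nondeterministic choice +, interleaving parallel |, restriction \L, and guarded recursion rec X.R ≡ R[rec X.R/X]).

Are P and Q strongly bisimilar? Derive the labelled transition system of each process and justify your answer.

Reachable graph of P (4 states):
  m0 = rec X. c.(c.b.a.0)\{a} + a.X ⊢ --a--▸ m0, --c--▸ m1
  m1 = (c.b.a.0)\{a} ⊢ --c--▸ m2
  m2 = (b.a.0)\{a} ⊢ --b--▸ m3
  m3 = (a.0)\{a} ⊢ stopped
Reachable graph of Q (4 states):
  n0 = rec X. c.(c.b.a.0)\{a} + 0 + a.X ⊢ --a--▸ n0, --c--▸ n1
  n1 = (c.b.a.0)\{a} ⊢ --c--▸ n2
  n2 = (b.a.0)\{a} ⊢ --b--▸ n3
  n3 = (a.0)\{a} ⊢ stopped
Coarsest stable partition (strong bisimilarity classes):
  B0 = {m0, n0}
  B1 = {m1, n1}
  B2 = {m2, n2}
  B3 = {m3, n3}
m0 ∈ B0, n0 ∈ B0 → same block

P ~ Q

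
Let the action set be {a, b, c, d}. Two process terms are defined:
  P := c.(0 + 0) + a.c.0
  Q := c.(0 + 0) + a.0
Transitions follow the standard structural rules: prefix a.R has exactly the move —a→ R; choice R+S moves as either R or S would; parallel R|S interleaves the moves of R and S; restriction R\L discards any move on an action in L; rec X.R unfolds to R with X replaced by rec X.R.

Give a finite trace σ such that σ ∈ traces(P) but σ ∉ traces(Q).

ac

Reachable graph of P (4 states):
  u0 = c.(0 + 0) + a.c.0 has moves =a=> u1, =c=> u2
  u1 = c.0 has moves =c=> u3
  u2 = 0 + 0 has moves ∅
  u3 = 0 has moves ∅
Reachable graph of Q (3 states):
  v0 = c.(0 + 0) + a.0 has moves =a=> v1, =c=> v2
  v1 = 0 has moves ∅
  v2 = 0 + 0 has moves ∅
Executing ac from P (initial set {u0}):
  [1] a ⇒ {u1}
  [2] c ⇒ {u3}
  ✓ P
Executing ac from Q (initial set {v0}):
  [1] a ⇒ {v1}
  [2] c ⇒ no successor for Q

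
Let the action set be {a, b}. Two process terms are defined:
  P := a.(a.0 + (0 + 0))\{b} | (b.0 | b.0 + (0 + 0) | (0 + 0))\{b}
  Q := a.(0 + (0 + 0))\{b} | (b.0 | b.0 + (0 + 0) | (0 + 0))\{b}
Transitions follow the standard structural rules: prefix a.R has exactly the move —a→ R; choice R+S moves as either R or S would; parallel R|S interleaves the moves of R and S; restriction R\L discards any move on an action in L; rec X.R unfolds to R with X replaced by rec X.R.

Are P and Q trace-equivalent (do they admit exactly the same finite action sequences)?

NO — witness ⟨aa⟩

P's transition system — 3 states:
  p0 = a.(a.0 + (0 + 0))\{b} | (b.0 | b.0 + (0 + 0) | (0 + 0))\{b} ⊢ -a-> p1
  p1 = (a.0 + (0 + 0))\{b} | (b.0 | b.0 + (0 + 0) | (0 + 0))\{b} ⊢ -a-> p2
  p2 = 0\{b} | (b.0 | b.0 + (0 + 0) | (0 + 0))\{b} ⊢ deadlocked
Q's transition system — 2 states:
  q0 = a.(0 + (0 + 0))\{b} | (b.0 | b.0 + (0 + 0) | (0 + 0))\{b} ⊢ -a-> q1
  q1 = (0 + (0 + 0))\{b} | (b.0 | b.0 + (0 + 0) | (0 + 0))\{b} ⊢ deadlocked
Trace ⟨aa⟩ through P, begin at {p0}:
  after a @ step 1: {p1}
  after a @ step 2: {p2}
  ✓ P
Trace ⟨aa⟩ through Q, begin at {q0}:
  after a @ step 1: {q1}
  after a @ step 2: ∅ (Q stuck)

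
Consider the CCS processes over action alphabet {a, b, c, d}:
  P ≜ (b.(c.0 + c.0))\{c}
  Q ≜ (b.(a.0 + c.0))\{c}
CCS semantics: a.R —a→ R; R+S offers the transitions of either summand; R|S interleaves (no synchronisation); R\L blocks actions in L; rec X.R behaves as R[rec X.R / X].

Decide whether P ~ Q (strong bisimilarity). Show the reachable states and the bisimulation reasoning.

LTS(P): 2 reachable states
  s0 = (b.(c.0 + c.0))\{c} has moves —b→ s1
  s1 = (c.0 + c.0)\{c} has moves stopped
LTS(Q): 3 reachable states
  t0 = (b.(a.0 + c.0))\{c} has moves —b→ t1
  t1 = (a.0 + c.0)\{c} has moves —a→ t2
  t2 = 0\{c} has moves stopped
Partition-refinement fixed point:
  B0 = {s0}
  B1 = {s1, t2}
  B2 = {t0}
  B3 = {t1}
s0 ∈ B0, t0 ∈ B2 → different blocks

P ≁ Q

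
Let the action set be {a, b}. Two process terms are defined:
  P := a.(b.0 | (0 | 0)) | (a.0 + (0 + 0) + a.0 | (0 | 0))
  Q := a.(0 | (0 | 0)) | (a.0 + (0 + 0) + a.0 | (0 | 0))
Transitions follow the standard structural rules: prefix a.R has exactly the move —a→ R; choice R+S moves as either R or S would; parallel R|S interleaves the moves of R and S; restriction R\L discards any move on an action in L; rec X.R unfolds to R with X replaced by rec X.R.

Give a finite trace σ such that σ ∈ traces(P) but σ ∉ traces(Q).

LTS(P): 9 reachable states
  p0 = a.(b.0 | (0 | 0)) | (a.0 + (0 + 0) + a.0 | (0 | 0)) | —a→ p1, —a→ p2, —a→ p3
  p1 = a.(b.0 | (0 | 0)) | (0 | (0 | 0)) | —a→ p4
  p2 = a.(b.0 | (0 | 0)) | 0 | —a→ p5
  p3 = b.0 | (0 | 0) | (a.0 + (0 + 0) + a.0 | (0 | 0)) | —a→ p4, —a→ p5, —b→ p6
  p4 = b.0 | (0 | 0) | (0 | (0 | 0)) | —b→ p7
  p5 = b.0 | (0 | 0) | 0 | —b→ p8
  p6 = 0 | (0 | 0) | (a.0 + (0 + 0) + a.0 | (0 | 0)) | —a→ p7, —a→ p8
  p7 = 0 | (0 | 0) | (0 | (0 | 0)) | stopped
  p8 = 0 | (0 | 0) | 0 | stopped
LTS(Q): 6 reachable states
  q0 = a.(0 | (0 | 0)) | (a.0 + (0 + 0) + a.0 | (0 | 0)) | —a→ q1, —a→ q2, —a→ q3
  q1 = 0 | (0 | 0) | (a.0 + (0 + 0) + a.0 | (0 | 0)) | —a→ q4, —a→ q5
  q2 = a.(0 | (0 | 0)) | (0 | (0 | 0)) | —a→ q4
  q3 = a.(0 | (0 | 0)) | 0 | —a→ q5
  q4 = 0 | (0 | 0) | (0 | (0 | 0)) | stopped
  q5 = 0 | (0 | 0) | 0 | stopped
Run σ = ⟨ab⟩ on P: start {p0}
  after a @ step 1: {p1, p2, p3}
  after b @ step 2: {p6}
  P completes σ.
Run σ = ⟨ab⟩ on Q: start {q0}
  after a @ step 1: {q1, q2, q3}
  after b @ step 2: ∅ (Q stuck)

ab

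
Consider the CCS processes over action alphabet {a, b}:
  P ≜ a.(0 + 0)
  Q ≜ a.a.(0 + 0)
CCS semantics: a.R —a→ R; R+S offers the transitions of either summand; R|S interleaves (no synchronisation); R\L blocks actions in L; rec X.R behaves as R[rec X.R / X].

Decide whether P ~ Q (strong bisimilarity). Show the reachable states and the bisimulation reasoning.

P's transition system — 2 states:
  u0 = a.(0 + 0) → -a-> u1
  u1 = 0 + 0 → stopped
Q's transition system — 3 states:
  v0 = a.a.(0 + 0) → -a-> v1
  v1 = a.(0 + 0) → -a-> v2
  v2 = 0 + 0 → stopped
Partition-refinement fixed point:
  B0 = {u0, v1}
  B1 = {u1, v2}
  B2 = {v0}
u0 ∈ B0, v0 ∈ B2 → different blocks

P ≁ Q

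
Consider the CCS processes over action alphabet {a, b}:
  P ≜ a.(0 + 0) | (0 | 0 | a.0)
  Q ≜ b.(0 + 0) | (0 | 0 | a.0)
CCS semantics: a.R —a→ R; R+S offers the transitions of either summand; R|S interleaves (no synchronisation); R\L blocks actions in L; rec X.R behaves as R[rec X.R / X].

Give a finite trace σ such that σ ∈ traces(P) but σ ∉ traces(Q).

Reachable graph of P (4 states):
  s0 = a.(0 + 0) | (0 | 0 | a.0) | =a=> s1, =a=> s2
  s1 = (0 + 0) | (0 | 0 | a.0) | =a=> s3
  s2 = a.(0 + 0) | (0 | 0 | 0) | =a=> s3
  s3 = (0 + 0) | (0 | 0 | 0) | (no moves)
Reachable graph of Q (4 states):
  t0 = b.(0 + 0) | (0 | 0 | a.0) | =a=> t1, =b=> t2
  t1 = b.(0 + 0) | (0 | 0 | 0) | =b=> t3
  t2 = (0 + 0) | (0 | 0 | a.0) | =a=> t3
  t3 = (0 + 0) | (0 | 0 | 0) | (no moves)
Run σ = ⟨aa⟩ on P: start {s0}
  step 1 (a): {s1, s2}
  step 2 (a): {s3}
  ✓ P
Run σ = ⟨aa⟩ on Q: start {t0}
  step 1 (a): {t1}
  step 2 (a): ∅  — Q cannot continue

aa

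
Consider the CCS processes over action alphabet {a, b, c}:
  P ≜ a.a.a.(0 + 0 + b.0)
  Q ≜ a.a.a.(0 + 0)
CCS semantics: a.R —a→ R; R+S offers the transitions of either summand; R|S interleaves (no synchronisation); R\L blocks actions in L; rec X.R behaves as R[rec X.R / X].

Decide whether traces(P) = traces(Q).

LTS(P): 5 reachable states
  p0 = a.a.a.(0 + 0 + b.0) :: —a→ p1
  p1 = a.a.(0 + 0 + b.0) :: —a→ p2
  p2 = a.(0 + 0 + b.0) :: —a→ p3
  p3 = 0 + 0 + b.0 :: —b→ p4
  p4 = 0 :: stopped
LTS(Q): 4 reachable states
  q0 = a.a.a.(0 + 0) :: —a→ q1
  q1 = a.a.(0 + 0) :: —a→ q2
  q2 = a.(0 + 0) :: —a→ q3
  q3 = 0 + 0 :: stopped
Run σ = ⟨aaab⟩ on P: start {p0}
  after a @ step 1: {p1}
  after a @ step 2: {p2}
  after a @ step 3: {p3}
  after b @ step 4: {p4}
  — P admits the full trace.
Run σ = ⟨aaab⟩ on Q: start {q0}
  after a @ step 1: {q1}
  after a @ step 2: {q2}
  after a @ step 3: {q3}
  after b @ step 4: ∅ (Q stuck)

traces(P) ≠ traces(Q) — witness ⟨aaab⟩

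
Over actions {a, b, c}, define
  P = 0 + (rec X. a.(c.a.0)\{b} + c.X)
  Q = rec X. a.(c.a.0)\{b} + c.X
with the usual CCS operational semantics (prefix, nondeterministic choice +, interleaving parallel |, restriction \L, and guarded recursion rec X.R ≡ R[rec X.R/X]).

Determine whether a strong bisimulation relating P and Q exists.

YES

LTS(P): 5 reachable states
  m0 = 0 + (rec X. a.(c.a.0)\{b} + c.X) :: =a=> m1, =c=> m2
  m1 = (c.a.0)\{b} :: =c=> m3
  m2 = rec X. a.(c.a.0)\{b} + c.X :: =a=> m1, =c=> m2
  m3 = (a.0)\{b} :: =a=> m4
  m4 = 0\{b} :: deadlocked
LTS(Q): 4 reachable states
  n0 = rec X. a.(c.a.0)\{b} + c.X :: =a=> n1, =c=> n0
  n1 = (c.a.0)\{b} :: =c=> n2
  n2 = (a.0)\{b} :: =a=> n3
  n3 = 0\{b} :: deadlocked
Bisimilarity quotient blocks:
  B0 = {m0, m2, n0}
  B1 = {m1, n1}
  B2 = {m3, n2}
  B3 = {m4, n3}
m0 ∈ B0, n0 ∈ B0 → same block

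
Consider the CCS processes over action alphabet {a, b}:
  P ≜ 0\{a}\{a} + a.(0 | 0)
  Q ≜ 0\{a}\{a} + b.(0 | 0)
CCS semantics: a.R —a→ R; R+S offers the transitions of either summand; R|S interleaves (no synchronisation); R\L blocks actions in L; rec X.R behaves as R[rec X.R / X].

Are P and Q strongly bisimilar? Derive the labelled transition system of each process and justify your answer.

Reachable graph of P (2 states):
  s0 = 0\{a}\{a} + a.(0 | 0) | =a=> s1
  s1 = 0 | 0 | (no moves)
Reachable graph of Q (2 states):
  t0 = 0\{a}\{a} + b.(0 | 0) | =b=> t1
  t1 = 0 | 0 | (no moves)
Bisimilarity quotient blocks:
  B0 = {s0}
  B1 = {s1, t1}
  B2 = {t0}
s0 ∈ B0, t0 ∈ B2 → different blocks

P ≁ Q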